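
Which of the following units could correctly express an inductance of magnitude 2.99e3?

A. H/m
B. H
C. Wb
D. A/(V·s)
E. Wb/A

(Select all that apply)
B, E

inductance has SI base units: kg * m^2 / (A^2 * s^2)

Checking each option against kg * m^2 / (A^2 * s^2):
  A. H/m: ✗ does not match
  B. H: ✓ matches
  C. Wb: ✗ does not match
  D. A/(V·s): ✗ does not match
  E. Wb/A: ✓ matches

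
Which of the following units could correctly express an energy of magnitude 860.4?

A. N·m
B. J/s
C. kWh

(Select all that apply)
A, C

energy has SI base units: kg * m^2 / s^2

Checking each option against kg * m^2 / s^2:
  A. N·m: ✓ matches
  B. J/s: ✗ does not match
  C. kWh: ✓ matches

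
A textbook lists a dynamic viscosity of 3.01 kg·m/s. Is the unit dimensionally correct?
No

dynamic viscosity has SI base units: kg / (m * s)
kg·m/s does NOT reduce to kg / (m * s); a valid unit for dynamic viscosity would be e.g. Pa·s.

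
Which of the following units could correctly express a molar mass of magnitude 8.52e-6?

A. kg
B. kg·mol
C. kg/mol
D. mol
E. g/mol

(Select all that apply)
C, E

molar mass has SI base units: kg / mol

Checking each option against kg / mol:
  A. kg: ✗ does not match
  B. kg·mol: ✗ does not match
  C. kg/mol: ✓ matches
  D. mol: ✗ does not match
  E. g/mol: ✓ matches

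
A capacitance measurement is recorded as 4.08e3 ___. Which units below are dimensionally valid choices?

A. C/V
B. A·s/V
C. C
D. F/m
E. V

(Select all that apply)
A, B

capacitance has SI base units: A^2 * s^4 / (kg * m^2)

Checking each option against A^2 * s^4 / (kg * m^2):
  A. C/V: ✓ matches
  B. A·s/V: ✓ matches
  C. C: ✗ does not match
  D. F/m: ✗ does not match
  E. V: ✗ does not match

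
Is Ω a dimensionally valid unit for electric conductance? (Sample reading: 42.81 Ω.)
No

electric conductance has SI base units: A^2 * s^3 / (kg * m^2)
Ω does NOT reduce to A^2 * s^3 / (kg * m^2); a valid unit for electric conductance would be e.g. S.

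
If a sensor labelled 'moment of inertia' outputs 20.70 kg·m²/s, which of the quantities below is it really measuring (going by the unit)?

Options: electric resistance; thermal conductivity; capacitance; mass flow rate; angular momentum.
angular momentum

moment of inertia should have units dimensionally equivalent to kg * m^2 (e.g. kg·m²).
The given unit 'kg·m²/s' reduces to kg * m^2 / s. Of the listed options, that is the dimensionality of angular momentum.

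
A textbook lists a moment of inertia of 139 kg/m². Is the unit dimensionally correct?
No

moment of inertia has SI base units: kg * m^2
kg/m² does NOT reduce to kg * m^2; a valid unit for moment of inertia would be e.g. kg·m².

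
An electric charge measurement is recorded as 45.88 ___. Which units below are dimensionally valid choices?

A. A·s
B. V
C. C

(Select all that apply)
A, C

electric charge has SI base units: A * s

Checking each option against A * s:
  A. A·s: ✓ matches
  B. V: ✗ does not match
  C. C: ✓ matches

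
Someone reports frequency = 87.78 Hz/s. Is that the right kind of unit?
No

frequency has SI base units: 1 / s
Hz/s does NOT reduce to 1 / s; a valid unit for frequency would be e.g. Hz.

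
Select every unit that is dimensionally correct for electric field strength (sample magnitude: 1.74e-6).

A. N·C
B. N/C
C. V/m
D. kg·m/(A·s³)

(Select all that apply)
B, C, D

electric field strength has SI base units: kg * m / (A * s^3)

Checking each option against kg * m / (A * s^3):
  A. N·C: ✗ does not match
  B. N/C: ✓ matches
  C. V/m: ✓ matches
  D. kg·m/(A·s³): ✓ matches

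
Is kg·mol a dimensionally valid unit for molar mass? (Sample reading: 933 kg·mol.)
No

molar mass has SI base units: kg / mol
kg·mol does NOT reduce to kg / mol; a valid unit for molar mass would be e.g. kg/mol.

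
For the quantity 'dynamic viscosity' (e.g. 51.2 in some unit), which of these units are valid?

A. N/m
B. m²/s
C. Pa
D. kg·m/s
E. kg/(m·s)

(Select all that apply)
E

dynamic viscosity has SI base units: kg / (m * s)

Checking each option against kg / (m * s):
  A. N/m: ✗ does not match
  B. m²/s: ✗ does not match
  C. Pa: ✗ does not match
  D. kg·m/s: ✗ does not match
  E. kg/(m·s): ✓ matches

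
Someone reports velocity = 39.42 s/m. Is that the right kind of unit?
No

velocity has SI base units: m / s
s/m does NOT reduce to m / s; a valid unit for velocity would be e.g. m/s.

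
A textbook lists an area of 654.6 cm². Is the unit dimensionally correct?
Yes

area has SI base units: m^2
cm² reduces to the same SI base units, so it is a valid unit for area.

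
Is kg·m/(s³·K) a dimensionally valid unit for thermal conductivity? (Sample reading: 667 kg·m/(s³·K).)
Yes

thermal conductivity has SI base units: kg * m / (s^3 * K)
kg·m/(s³·K) reduces to the same SI base units, so it is a valid unit for thermal conductivity.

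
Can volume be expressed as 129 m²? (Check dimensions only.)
No

volume has SI base units: m^3
m² does NOT reduce to m^3; a valid unit for volume would be e.g. m³.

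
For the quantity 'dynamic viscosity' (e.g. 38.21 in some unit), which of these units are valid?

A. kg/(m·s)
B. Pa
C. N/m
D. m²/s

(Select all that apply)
A

dynamic viscosity has SI base units: kg / (m * s)

Checking each option against kg / (m * s):
  A. kg/(m·s): ✓ matches
  B. Pa: ✗ does not match
  C. N/m: ✗ does not match
  D. m²/s: ✗ does not match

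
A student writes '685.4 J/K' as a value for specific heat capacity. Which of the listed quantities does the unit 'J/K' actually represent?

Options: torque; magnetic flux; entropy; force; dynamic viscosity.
entropy

specific heat capacity should have units dimensionally equivalent to m^2 / (s^2 * K) (e.g. J/(kg·K)).
The given unit 'J/K' reduces to kg * m^2 / (s^2 * K). Of the listed options, that is the dimensionality of entropy.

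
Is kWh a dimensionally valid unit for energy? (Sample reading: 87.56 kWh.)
Yes

energy has SI base units: kg * m^2 / s^2
kWh reduces to the same SI base units, so it is a valid unit for energy.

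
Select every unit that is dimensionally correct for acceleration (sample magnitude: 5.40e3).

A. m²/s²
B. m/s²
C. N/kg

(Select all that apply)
B, C

acceleration has SI base units: m / s^2

Checking each option against m / s^2:
  A. m²/s²: ✗ does not match
  B. m/s²: ✓ matches
  C. N/kg: ✓ matches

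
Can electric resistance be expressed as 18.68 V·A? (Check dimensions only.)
No

electric resistance has SI base units: kg * m^2 / (A^2 * s^3)
V·A does NOT reduce to kg * m^2 / (A^2 * s^3); a valid unit for electric resistance would be e.g. Ω.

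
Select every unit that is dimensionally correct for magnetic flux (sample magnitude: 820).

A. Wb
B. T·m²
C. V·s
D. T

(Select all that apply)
A, B, C

magnetic flux has SI base units: kg * m^2 / (A * s^2)

Checking each option against kg * m^2 / (A * s^2):
  A. Wb: ✓ matches
  B. T·m²: ✓ matches
  C. V·s: ✓ matches
  D. T: ✗ does not match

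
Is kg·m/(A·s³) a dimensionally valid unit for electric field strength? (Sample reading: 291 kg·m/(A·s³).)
Yes

electric field strength has SI base units: kg * m / (A * s^3)
kg·m/(A·s³) reduces to the same SI base units, so it is a valid unit for electric field strength.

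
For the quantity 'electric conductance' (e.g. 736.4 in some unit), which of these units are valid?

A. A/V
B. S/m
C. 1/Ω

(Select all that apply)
A, C

electric conductance has SI base units: A^2 * s^3 / (kg * m^2)

Checking each option against A^2 * s^3 / (kg * m^2):
  A. A/V: ✓ matches
  B. S/m: ✗ does not match
  C. 1/Ω: ✓ matches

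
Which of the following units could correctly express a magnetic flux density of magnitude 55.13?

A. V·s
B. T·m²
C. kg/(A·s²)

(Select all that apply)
C

magnetic flux density has SI base units: kg / (A * s^2)

Checking each option against kg / (A * s^2):
  A. V·s: ✗ does not match
  B. T·m²: ✗ does not match
  C. kg/(A·s²): ✓ matches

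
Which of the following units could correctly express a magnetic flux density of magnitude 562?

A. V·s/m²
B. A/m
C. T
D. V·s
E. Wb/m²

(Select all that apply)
A, C, E

magnetic flux density has SI base units: kg / (A * s^2)

Checking each option against kg / (A * s^2):
  A. V·s/m²: ✓ matches
  B. A/m: ✗ does not match
  C. T: ✓ matches
  D. V·s: ✗ does not match
  E. Wb/m²: ✓ matches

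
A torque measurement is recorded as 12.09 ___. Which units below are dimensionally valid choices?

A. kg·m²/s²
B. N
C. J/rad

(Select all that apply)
A, C

torque has SI base units: kg * m^2 / s^2

Checking each option against kg * m^2 / s^2:
  A. kg·m²/s²: ✓ matches
  B. N: ✗ does not match
  C. J/rad: ✓ matches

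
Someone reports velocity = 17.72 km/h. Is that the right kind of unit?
Yes

velocity has SI base units: m / s
km/h reduces to the same SI base units, so it is a valid unit for velocity.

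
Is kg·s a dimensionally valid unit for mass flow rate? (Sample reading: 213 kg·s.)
No

mass flow rate has SI base units: kg / s
kg·s does NOT reduce to kg / s; a valid unit for mass flow rate would be e.g. kg/s.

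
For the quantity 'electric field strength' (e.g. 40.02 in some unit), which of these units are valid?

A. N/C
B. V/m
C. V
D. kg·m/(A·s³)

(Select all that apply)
A, B, D

electric field strength has SI base units: kg * m / (A * s^3)

Checking each option against kg * m / (A * s^3):
  A. N/C: ✓ matches
  B. V/m: ✓ matches
  C. V: ✗ does not match
  D. kg·m/(A·s³): ✓ matches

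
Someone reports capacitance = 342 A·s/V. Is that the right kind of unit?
Yes

capacitance has SI base units: A^2 * s^4 / (kg * m^2)
A·s/V reduces to the same SI base units, so it is a valid unit for capacitance.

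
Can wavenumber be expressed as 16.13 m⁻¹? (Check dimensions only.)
Yes

wavenumber has SI base units: 1 / m
m⁻¹ reduces to the same SI base units, so it is a valid unit for wavenumber.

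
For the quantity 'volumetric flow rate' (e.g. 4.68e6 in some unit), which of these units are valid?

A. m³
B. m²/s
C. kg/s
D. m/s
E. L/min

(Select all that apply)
E

volumetric flow rate has SI base units: m^3 / s

Checking each option against m^3 / s:
  A. m³: ✗ does not match
  B. m²/s: ✗ does not match
  C. kg/s: ✗ does not match
  D. m/s: ✗ does not match
  E. L/min: ✓ matches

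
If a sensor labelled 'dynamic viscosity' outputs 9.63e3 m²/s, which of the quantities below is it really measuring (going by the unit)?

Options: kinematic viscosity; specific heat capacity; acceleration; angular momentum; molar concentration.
kinematic viscosity

dynamic viscosity should have units dimensionally equivalent to kg / (m * s) (e.g. Pa·s).
The given unit 'm²/s' reduces to m^2 / s. Of the listed options, that is the dimensionality of kinematic viscosity.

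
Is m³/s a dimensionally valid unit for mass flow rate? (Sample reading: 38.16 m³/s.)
No

mass flow rate has SI base units: kg / s
m³/s does NOT reduce to kg / s; a valid unit for mass flow rate would be e.g. kg/s.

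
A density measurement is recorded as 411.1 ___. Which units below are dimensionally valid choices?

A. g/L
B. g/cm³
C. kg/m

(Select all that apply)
A, B

density has SI base units: kg / m^3

Checking each option against kg / m^3:
  A. g/L: ✓ matches
  B. g/cm³: ✓ matches
  C. kg/m: ✗ does not match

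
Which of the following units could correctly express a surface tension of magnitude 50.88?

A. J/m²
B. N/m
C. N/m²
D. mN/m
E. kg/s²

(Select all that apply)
A, B, D, E

surface tension has SI base units: kg / s^2

Checking each option against kg / s^2:
  A. J/m²: ✓ matches
  B. N/m: ✓ matches
  C. N/m²: ✗ does not match
  D. mN/m: ✓ matches
  E. kg/s²: ✓ matches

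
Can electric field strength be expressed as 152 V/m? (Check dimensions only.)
Yes

electric field strength has SI base units: kg * m / (A * s^3)
V/m reduces to the same SI base units, so it is a valid unit for electric field strength.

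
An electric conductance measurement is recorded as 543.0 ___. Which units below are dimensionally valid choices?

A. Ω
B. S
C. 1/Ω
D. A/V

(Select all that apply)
B, C, D

electric conductance has SI base units: A^2 * s^3 / (kg * m^2)

Checking each option against A^2 * s^3 / (kg * m^2):
  A. Ω: ✗ does not match
  B. S: ✓ matches
  C. 1/Ω: ✓ matches
  D. A/V: ✓ matches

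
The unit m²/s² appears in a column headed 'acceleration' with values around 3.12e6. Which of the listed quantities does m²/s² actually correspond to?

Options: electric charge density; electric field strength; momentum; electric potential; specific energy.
specific energy

acceleration should have units dimensionally equivalent to m / s^2 (e.g. m/s²).
The given unit 'm²/s²' reduces to m^2 / s^2. Of the listed options, that is the dimensionality of specific energy.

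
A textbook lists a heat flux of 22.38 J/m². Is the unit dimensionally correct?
No

heat flux has SI base units: kg / s^3
J/m² does NOT reduce to kg / s^3; a valid unit for heat flux would be e.g. W/m².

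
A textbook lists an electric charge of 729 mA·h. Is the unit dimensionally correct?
Yes

electric charge has SI base units: A * s
mA·h reduces to the same SI base units, so it is a valid unit for electric charge.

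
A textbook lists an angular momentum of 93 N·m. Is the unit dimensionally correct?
No

angular momentum has SI base units: kg * m^2 / s
N·m does NOT reduce to kg * m^2 / s; a valid unit for angular momentum would be e.g. kg·m²/s.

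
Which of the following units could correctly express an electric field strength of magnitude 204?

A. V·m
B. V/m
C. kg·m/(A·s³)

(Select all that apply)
B, C

electric field strength has SI base units: kg * m / (A * s^3)

Checking each option against kg * m / (A * s^3):
  A. V·m: ✗ does not match
  B. V/m: ✓ matches
  C. kg·m/(A·s³): ✓ matches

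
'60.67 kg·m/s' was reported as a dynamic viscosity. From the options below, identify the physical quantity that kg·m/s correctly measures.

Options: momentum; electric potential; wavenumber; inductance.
momentum

dynamic viscosity should have units dimensionally equivalent to kg / (m * s) (e.g. Pa·s).
The given unit 'kg·m/s' reduces to kg * m / s. Of the listed options, that is the dimensionality of momentum.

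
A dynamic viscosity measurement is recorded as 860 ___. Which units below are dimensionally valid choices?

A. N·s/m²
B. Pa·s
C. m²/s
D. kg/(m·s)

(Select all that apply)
A, B, D

dynamic viscosity has SI base units: kg / (m * s)

Checking each option against kg / (m * s):
  A. N·s/m²: ✓ matches
  B. Pa·s: ✓ matches
  C. m²/s: ✗ does not match
  D. kg/(m·s): ✓ matches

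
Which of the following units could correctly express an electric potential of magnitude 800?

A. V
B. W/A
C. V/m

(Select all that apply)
A, B

electric potential has SI base units: kg * m^2 / (A * s^3)

Checking each option against kg * m^2 / (A * s^3):
  A. V: ✓ matches
  B. W/A: ✓ matches
  C. V/m: ✗ does not match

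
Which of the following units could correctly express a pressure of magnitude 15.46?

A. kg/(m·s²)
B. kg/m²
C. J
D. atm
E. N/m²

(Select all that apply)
A, D, E

pressure has SI base units: kg / (m * s^2)

Checking each option against kg / (m * s^2):
  A. kg/(m·s²): ✓ matches
  B. kg/m²: ✗ does not match
  C. J: ✗ does not match
  D. atm: ✓ matches
  E. N/m²: ✓ matches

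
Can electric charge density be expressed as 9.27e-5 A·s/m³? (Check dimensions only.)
Yes

electric charge density has SI base units: A * s / m^3
A·s/m³ reduces to the same SI base units, so it is a valid unit for electric charge density.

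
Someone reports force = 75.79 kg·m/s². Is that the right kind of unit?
Yes

force has SI base units: kg * m / s^2
kg·m/s² reduces to the same SI base units, so it is a valid unit for force.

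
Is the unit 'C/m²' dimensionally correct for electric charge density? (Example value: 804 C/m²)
No

electric charge density has SI base units: A * s / m^3
C/m² does NOT reduce to A * s / m^3; a valid unit for electric charge density would be e.g. C/m³.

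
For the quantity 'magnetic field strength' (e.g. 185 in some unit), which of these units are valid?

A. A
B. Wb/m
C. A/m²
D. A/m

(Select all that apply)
D

magnetic field strength has SI base units: A / m

Checking each option against A / m:
  A. A: ✗ does not match
  B. Wb/m: ✗ does not match
  C. A/m²: ✗ does not match
  D. A/m: ✓ matches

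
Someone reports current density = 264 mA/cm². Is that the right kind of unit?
Yes

current density has SI base units: A / m^2
mA/cm² reduces to the same SI base units, so it is a valid unit for current density.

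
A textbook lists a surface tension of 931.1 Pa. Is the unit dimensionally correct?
No

surface tension has SI base units: kg / s^2
Pa does NOT reduce to kg / s^2; a valid unit for surface tension would be e.g. N/m.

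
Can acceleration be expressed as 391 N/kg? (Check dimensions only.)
Yes

acceleration has SI base units: m / s^2
N/kg reduces to the same SI base units, so it is a valid unit for acceleration.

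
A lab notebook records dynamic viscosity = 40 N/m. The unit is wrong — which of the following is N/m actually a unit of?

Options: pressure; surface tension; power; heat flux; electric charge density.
surface tension

dynamic viscosity should have units dimensionally equivalent to kg / (m * s) (e.g. Pa·s).
The given unit 'N/m' reduces to kg / s^2. Of the listed options, that is the dimensionality of surface tension.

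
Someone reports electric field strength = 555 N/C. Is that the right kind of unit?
Yes

electric field strength has SI base units: kg * m / (A * s^3)
N/C reduces to the same SI base units, so it is a valid unit for electric field strength.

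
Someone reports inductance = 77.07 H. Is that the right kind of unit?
Yes

inductance has SI base units: kg * m^2 / (A^2 * s^2)
H reduces to the same SI base units, so it is a valid unit for inductance.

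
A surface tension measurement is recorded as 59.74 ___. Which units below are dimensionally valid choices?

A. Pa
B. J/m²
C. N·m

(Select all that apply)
B

surface tension has SI base units: kg / s^2

Checking each option against kg / s^2:
  A. Pa: ✗ does not match
  B. J/m²: ✓ matches
  C. N·m: ✗ does not match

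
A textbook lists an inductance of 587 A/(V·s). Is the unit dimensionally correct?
No

inductance has SI base units: kg * m^2 / (A^2 * s^2)
A/(V·s) does NOT reduce to kg * m^2 / (A^2 * s^2); a valid unit for inductance would be e.g. H.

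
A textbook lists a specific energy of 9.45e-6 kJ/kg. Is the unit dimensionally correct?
Yes

specific energy has SI base units: m^2 / s^2
kJ/kg reduces to the same SI base units, so it is a valid unit for specific energy.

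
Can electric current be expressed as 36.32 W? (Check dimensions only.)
No

electric current has SI base units: A
W does NOT reduce to A; a valid unit for electric current would be e.g. A.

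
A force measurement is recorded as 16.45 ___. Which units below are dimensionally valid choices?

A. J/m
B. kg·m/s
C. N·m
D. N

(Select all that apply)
A, D

force has SI base units: kg * m / s^2

Checking each option against kg * m / s^2:
  A. J/m: ✓ matches
  B. kg·m/s: ✗ does not match
  C. N·m: ✗ does not match
  D. N: ✓ matches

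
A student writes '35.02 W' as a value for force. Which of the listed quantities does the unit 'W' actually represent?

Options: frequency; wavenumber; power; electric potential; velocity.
power

force should have units dimensionally equivalent to kg * m / s^2 (e.g. N).
The given unit 'W' reduces to kg * m^2 / s^3. Of the listed options, that is the dimensionality of power.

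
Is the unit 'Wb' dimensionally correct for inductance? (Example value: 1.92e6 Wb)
No

inductance has SI base units: kg * m^2 / (A^2 * s^2)
Wb does NOT reduce to kg * m^2 / (A^2 * s^2); a valid unit for inductance would be e.g. H.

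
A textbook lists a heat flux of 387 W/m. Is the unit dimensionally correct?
No

heat flux has SI base units: kg / s^3
W/m does NOT reduce to kg / s^3; a valid unit for heat flux would be e.g. W/m².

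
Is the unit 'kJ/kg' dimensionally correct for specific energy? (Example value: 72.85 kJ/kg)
Yes

specific energy has SI base units: m^2 / s^2
kJ/kg reduces to the same SI base units, so it is a valid unit for specific energy.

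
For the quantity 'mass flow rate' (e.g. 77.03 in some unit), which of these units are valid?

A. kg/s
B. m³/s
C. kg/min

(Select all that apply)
A, C

mass flow rate has SI base units: kg / s

Checking each option against kg / s:
  A. kg/s: ✓ matches
  B. m³/s: ✗ does not match
  C. kg/min: ✓ matches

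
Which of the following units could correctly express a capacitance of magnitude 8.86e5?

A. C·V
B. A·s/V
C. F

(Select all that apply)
B, C

capacitance has SI base units: A^2 * s^4 / (kg * m^2)

Checking each option against A^2 * s^4 / (kg * m^2):
  A. C·V: ✗ does not match
  B. A·s/V: ✓ matches
  C. F: ✓ matches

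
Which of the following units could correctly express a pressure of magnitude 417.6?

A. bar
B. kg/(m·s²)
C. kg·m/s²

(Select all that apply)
A, B

pressure has SI base units: kg / (m * s^2)

Checking each option against kg / (m * s^2):
  A. bar: ✓ matches
  B. kg/(m·s²): ✓ matches
  C. kg·m/s²: ✗ does not match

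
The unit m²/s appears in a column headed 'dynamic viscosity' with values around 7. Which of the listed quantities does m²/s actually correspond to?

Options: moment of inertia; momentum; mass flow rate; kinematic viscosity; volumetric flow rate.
kinematic viscosity

dynamic viscosity should have units dimensionally equivalent to kg / (m * s) (e.g. Pa·s).
The given unit 'm²/s' reduces to m^2 / s. Of the listed options, that is the dimensionality of kinematic viscosity.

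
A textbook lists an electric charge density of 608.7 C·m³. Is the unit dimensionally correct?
No

electric charge density has SI base units: A * s / m^3
C·m³ does NOT reduce to A * s / m^3; a valid unit for electric charge density would be e.g. C/m³.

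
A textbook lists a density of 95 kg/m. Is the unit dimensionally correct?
No

density has SI base units: kg / m^3
kg/m does NOT reduce to kg / m^3; a valid unit for density would be e.g. kg/m³.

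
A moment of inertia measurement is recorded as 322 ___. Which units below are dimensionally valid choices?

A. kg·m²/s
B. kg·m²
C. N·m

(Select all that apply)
B

moment of inertia has SI base units: kg * m^2

Checking each option against kg * m^2:
  A. kg·m²/s: ✗ does not match
  B. kg·m²: ✓ matches
  C. N·m: ✗ does not match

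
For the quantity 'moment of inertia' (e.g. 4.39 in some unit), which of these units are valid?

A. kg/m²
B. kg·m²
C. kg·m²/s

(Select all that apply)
B

moment of inertia has SI base units: kg * m^2

Checking each option against kg * m^2:
  A. kg/m²: ✗ does not match
  B. kg·m²: ✓ matches
  C. kg·m²/s: ✗ does not match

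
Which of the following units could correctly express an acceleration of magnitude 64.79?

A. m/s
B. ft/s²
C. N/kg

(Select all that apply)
B, C

acceleration has SI base units: m / s^2

Checking each option against m / s^2:
  A. m/s: ✗ does not match
  B. ft/s²: ✓ matches
  C. N/kg: ✓ matches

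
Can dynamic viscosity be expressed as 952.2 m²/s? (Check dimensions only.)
No

dynamic viscosity has SI base units: kg / (m * s)
m²/s does NOT reduce to kg / (m * s); a valid unit for dynamic viscosity would be e.g. Pa·s.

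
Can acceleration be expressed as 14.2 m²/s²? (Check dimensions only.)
No

acceleration has SI base units: m / s^2
m²/s² does NOT reduce to m / s^2; a valid unit for acceleration would be e.g. m/s².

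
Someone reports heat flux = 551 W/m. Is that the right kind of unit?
No

heat flux has SI base units: kg / s^3
W/m does NOT reduce to kg / s^3; a valid unit for heat flux would be e.g. W/m².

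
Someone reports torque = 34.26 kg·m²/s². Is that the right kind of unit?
Yes

torque has SI base units: kg * m^2 / s^2
kg·m²/s² reduces to the same SI base units, so it is a valid unit for torque.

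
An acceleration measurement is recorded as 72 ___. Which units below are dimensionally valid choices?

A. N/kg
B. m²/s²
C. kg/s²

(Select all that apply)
A

acceleration has SI base units: m / s^2

Checking each option against m / s^2:
  A. N/kg: ✓ matches
  B. m²/s²: ✗ does not match
  C. kg/s²: ✗ does not match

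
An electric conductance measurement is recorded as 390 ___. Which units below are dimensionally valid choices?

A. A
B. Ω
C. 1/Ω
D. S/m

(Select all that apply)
C

electric conductance has SI base units: A^2 * s^3 / (kg * m^2)

Checking each option against A^2 * s^3 / (kg * m^2):
  A. A: ✗ does not match
  B. Ω: ✗ does not match
  C. 1/Ω: ✓ matches
  D. S/m: ✗ does not match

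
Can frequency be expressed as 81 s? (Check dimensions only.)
No

frequency has SI base units: 1 / s
s does NOT reduce to 1 / s; a valid unit for frequency would be e.g. Hz.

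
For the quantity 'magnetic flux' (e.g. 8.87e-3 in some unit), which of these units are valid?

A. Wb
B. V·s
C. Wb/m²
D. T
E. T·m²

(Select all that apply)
A, B, E

magnetic flux has SI base units: kg * m^2 / (A * s^2)

Checking each option against kg * m^2 / (A * s^2):
  A. Wb: ✓ matches
  B. V·s: ✓ matches
  C. Wb/m²: ✗ does not match
  D. T: ✗ does not match
  E. T·m²: ✓ matches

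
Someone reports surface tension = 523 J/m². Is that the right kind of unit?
Yes

surface tension has SI base units: kg / s^2
J/m² reduces to the same SI base units, so it is a valid unit for surface tension.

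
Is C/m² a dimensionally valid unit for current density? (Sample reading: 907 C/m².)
No

current density has SI base units: A / m^2
C/m² does NOT reduce to A / m^2; a valid unit for current density would be e.g. A/m².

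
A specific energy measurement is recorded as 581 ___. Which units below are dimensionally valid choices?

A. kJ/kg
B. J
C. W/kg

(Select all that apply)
A

specific energy has SI base units: m^2 / s^2

Checking each option against m^2 / s^2:
  A. kJ/kg: ✓ matches
  B. J: ✗ does not match
  C. W/kg: ✗ does not match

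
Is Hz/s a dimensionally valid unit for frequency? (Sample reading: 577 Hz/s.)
No

frequency has SI base units: 1 / s
Hz/s does NOT reduce to 1 / s; a valid unit for frequency would be e.g. Hz.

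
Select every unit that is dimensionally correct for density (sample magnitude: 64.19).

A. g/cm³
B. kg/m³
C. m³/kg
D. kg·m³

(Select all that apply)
A, B

density has SI base units: kg / m^3

Checking each option against kg / m^3:
  A. g/cm³: ✓ matches
  B. kg/m³: ✓ matches
  C. m³/kg: ✗ does not match
  D. kg·m³: ✗ does not match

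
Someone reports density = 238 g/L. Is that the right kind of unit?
Yes

density has SI base units: kg / m^3
g/L reduces to the same SI base units, so it is a valid unit for density.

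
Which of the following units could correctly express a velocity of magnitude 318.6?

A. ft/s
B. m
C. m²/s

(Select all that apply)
A

velocity has SI base units: m / s

Checking each option against m / s:
  A. ft/s: ✓ matches
  B. m: ✗ does not match
  C. m²/s: ✗ does not match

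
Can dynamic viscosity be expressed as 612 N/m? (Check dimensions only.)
No

dynamic viscosity has SI base units: kg / (m * s)
N/m does NOT reduce to kg / (m * s); a valid unit for dynamic viscosity would be e.g. Pa·s.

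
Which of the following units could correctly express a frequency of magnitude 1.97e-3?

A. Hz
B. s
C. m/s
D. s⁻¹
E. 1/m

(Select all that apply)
A, D

frequency has SI base units: 1 / s

Checking each option against 1 / s:
  A. Hz: ✓ matches
  B. s: ✗ does not match
  C. m/s: ✗ does not match
  D. s⁻¹: ✓ matches
  E. 1/m: ✗ does not match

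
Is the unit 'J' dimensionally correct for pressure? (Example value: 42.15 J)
No

pressure has SI base units: kg / (m * s^2)
J does NOT reduce to kg / (m * s^2); a valid unit for pressure would be e.g. Pa.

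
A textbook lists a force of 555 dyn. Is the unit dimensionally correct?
Yes

force has SI base units: kg * m / s^2
dyn reduces to the same SI base units, so it is a valid unit for force.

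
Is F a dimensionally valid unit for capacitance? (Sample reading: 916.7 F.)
Yes

capacitance has SI base units: A^2 * s^4 / (kg * m^2)
F reduces to the same SI base units, so it is a valid unit for capacitance.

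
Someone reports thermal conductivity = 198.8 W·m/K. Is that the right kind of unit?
No

thermal conductivity has SI base units: kg * m / (s^3 * K)
W·m/K does NOT reduce to kg * m / (s^3 * K); a valid unit for thermal conductivity would be e.g. W/(m·K).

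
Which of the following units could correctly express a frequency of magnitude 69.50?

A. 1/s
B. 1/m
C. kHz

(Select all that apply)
A, C

frequency has SI base units: 1 / s

Checking each option against 1 / s:
  A. 1/s: ✓ matches
  B. 1/m: ✗ does not match
  C. kHz: ✓ matches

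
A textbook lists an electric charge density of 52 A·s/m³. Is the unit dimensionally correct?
Yes

electric charge density has SI base units: A * s / m^3
A·s/m³ reduces to the same SI base units, so it is a valid unit for electric charge density.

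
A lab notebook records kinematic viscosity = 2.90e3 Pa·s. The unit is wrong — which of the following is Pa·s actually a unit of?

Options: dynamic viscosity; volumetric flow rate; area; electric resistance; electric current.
dynamic viscosity

kinematic viscosity should have units dimensionally equivalent to m^2 / s (e.g. m²/s).
The given unit 'Pa·s' reduces to kg / (m * s). Of the listed options, that is the dimensionality of dynamic viscosity.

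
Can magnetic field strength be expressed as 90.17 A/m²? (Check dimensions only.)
No

magnetic field strength has SI base units: A / m
A/m² does NOT reduce to A / m; a valid unit for magnetic field strength would be e.g. A/m.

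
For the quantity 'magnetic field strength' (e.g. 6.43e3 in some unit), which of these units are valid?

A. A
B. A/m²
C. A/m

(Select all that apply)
C

magnetic field strength has SI base units: A / m

Checking each option against A / m:
  A. A: ✗ does not match
  B. A/m²: ✗ does not match
  C. A/m: ✓ matches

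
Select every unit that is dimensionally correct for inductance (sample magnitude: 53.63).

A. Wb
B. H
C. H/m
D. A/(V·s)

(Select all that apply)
B

inductance has SI base units: kg * m^2 / (A^2 * s^2)

Checking each option against kg * m^2 / (A^2 * s^2):
  A. Wb: ✗ does not match
  B. H: ✓ matches
  C. H/m: ✗ does not match
  D. A/(V·s): ✗ does not match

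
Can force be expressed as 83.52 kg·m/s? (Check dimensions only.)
No

force has SI base units: kg * m / s^2
kg·m/s does NOT reduce to kg * m / s^2; a valid unit for force would be e.g. N.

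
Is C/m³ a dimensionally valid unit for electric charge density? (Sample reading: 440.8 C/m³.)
Yes

electric charge density has SI base units: A * s / m^3
C/m³ reduces to the same SI base units, so it is a valid unit for electric charge density.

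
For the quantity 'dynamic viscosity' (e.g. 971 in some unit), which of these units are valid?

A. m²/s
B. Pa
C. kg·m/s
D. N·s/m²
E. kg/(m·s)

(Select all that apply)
D, E

dynamic viscosity has SI base units: kg / (m * s)

Checking each option against kg / (m * s):
  A. m²/s: ✗ does not match
  B. Pa: ✗ does not match
  C. kg·m/s: ✗ does not match
  D. N·s/m²: ✓ matches
  E. kg/(m·s): ✓ matches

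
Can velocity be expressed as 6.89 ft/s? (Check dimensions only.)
Yes

velocity has SI base units: m / s
ft/s reduces to the same SI base units, so it is a valid unit for velocity.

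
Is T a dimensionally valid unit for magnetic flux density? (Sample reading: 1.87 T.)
Yes

magnetic flux density has SI base units: kg / (A * s^2)
T reduces to the same SI base units, so it is a valid unit for magnetic flux density.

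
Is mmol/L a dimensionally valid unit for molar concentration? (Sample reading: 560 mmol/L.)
Yes

molar concentration has SI base units: mol / m^3
mmol/L reduces to the same SI base units, so it is a valid unit for molar concentration.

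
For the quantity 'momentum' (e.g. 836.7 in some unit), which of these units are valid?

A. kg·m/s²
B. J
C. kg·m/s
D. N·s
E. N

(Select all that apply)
C, D

momentum has SI base units: kg * m / s

Checking each option against kg * m / s:
  A. kg·m/s²: ✗ does not match
  B. J: ✗ does not match
  C. kg·m/s: ✓ matches
  D. N·s: ✓ matches
  E. N: ✗ does not match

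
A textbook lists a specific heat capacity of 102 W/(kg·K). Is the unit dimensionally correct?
No

specific heat capacity has SI base units: m^2 / (s^2 * K)
W/(kg·K) does NOT reduce to m^2 / (s^2 * K); a valid unit for specific heat capacity would be e.g. J/(kg·K).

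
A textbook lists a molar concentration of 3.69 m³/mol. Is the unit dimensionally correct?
No

molar concentration has SI base units: mol / m^3
m³/mol does NOT reduce to mol / m^3; a valid unit for molar concentration would be e.g. mol/m³.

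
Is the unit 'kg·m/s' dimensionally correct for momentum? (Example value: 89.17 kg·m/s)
Yes

momentum has SI base units: kg * m / s
kg·m/s reduces to the same SI base units, so it is a valid unit for momentum.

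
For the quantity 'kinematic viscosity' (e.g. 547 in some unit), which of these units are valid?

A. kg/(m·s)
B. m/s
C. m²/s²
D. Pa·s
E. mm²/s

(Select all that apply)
E

kinematic viscosity has SI base units: m^2 / s

Checking each option against m^2 / s:
  A. kg/(m·s): ✗ does not match
  B. m/s: ✗ does not match
  C. m²/s²: ✗ does not match
  D. Pa·s: ✗ does not match
  E. mm²/s: ✓ matches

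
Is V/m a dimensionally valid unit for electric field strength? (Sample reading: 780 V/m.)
Yes

electric field strength has SI base units: kg * m / (A * s^3)
V/m reduces to the same SI base units, so it is a valid unit for electric field strength.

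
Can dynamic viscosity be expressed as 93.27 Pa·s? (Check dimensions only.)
Yes

dynamic viscosity has SI base units: kg / (m * s)
Pa·s reduces to the same SI base units, so it is a valid unit for dynamic viscosity.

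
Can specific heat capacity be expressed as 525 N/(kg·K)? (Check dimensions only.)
No

specific heat capacity has SI base units: m^2 / (s^2 * K)
N/(kg·K) does NOT reduce to m^2 / (s^2 * K); a valid unit for specific heat capacity would be e.g. J/(kg·K).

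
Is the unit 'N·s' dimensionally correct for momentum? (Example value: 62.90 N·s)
Yes

momentum has SI base units: kg * m / s
N·s reduces to the same SI base units, so it is a valid unit for momentum.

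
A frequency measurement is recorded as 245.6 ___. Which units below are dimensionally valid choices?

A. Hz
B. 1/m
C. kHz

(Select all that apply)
A, C

frequency has SI base units: 1 / s

Checking each option against 1 / s:
  A. Hz: ✓ matches
  B. 1/m: ✗ does not match
  C. kHz: ✓ matches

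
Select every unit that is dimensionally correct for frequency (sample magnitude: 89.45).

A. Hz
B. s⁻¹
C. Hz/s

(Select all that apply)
A, B

frequency has SI base units: 1 / s

Checking each option against 1 / s:
  A. Hz: ✓ matches
  B. s⁻¹: ✓ matches
  C. Hz/s: ✗ does not match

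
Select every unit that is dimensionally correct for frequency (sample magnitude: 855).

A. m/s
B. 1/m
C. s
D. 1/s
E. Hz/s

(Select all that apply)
D

frequency has SI base units: 1 / s

Checking each option against 1 / s:
  A. m/s: ✗ does not match
  B. 1/m: ✗ does not match
  C. s: ✗ does not match
  D. 1/s: ✓ matches
  E. Hz/s: ✗ does not match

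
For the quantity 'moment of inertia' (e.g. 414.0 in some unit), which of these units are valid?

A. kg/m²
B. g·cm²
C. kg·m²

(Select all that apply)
B, C

moment of inertia has SI base units: kg * m^2

Checking each option against kg * m^2:
  A. kg/m²: ✗ does not match
  B. g·cm²: ✓ matches
  C. kg·m²: ✓ matches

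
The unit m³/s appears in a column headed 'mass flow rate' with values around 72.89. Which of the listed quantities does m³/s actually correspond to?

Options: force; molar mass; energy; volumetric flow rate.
volumetric flow rate

mass flow rate should have units dimensionally equivalent to kg / s (e.g. kg/s).
The given unit 'm³/s' reduces to m^3 / s. Of the listed options, that is the dimensionality of volumetric flow rate.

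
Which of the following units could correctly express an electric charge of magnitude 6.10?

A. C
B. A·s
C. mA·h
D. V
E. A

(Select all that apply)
A, B, C

electric charge has SI base units: A * s

Checking each option against A * s:
  A. C: ✓ matches
  B. A·s: ✓ matches
  C. mA·h: ✓ matches
  D. V: ✗ does not match
  E. A: ✗ does not match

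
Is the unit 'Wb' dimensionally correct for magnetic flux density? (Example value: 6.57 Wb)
No

magnetic flux density has SI base units: kg / (A * s^2)
Wb does NOT reduce to kg / (A * s^2); a valid unit for magnetic flux density would be e.g. T.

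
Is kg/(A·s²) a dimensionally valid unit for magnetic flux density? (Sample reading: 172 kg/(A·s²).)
Yes

magnetic flux density has SI base units: kg / (A * s^2)
kg/(A·s²) reduces to the same SI base units, so it is a valid unit for magnetic flux density.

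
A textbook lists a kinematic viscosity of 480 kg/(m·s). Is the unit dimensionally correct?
No

kinematic viscosity has SI base units: m^2 / s
kg/(m·s) does NOT reduce to m^2 / s; a valid unit for kinematic viscosity would be e.g. m²/s.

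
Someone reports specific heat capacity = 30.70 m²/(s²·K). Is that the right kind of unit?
Yes

specific heat capacity has SI base units: m^2 / (s^2 * K)
m²/(s²·K) reduces to the same SI base units, so it is a valid unit for specific heat capacity.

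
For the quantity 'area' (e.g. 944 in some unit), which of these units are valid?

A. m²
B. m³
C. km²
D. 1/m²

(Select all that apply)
A, C

area has SI base units: m^2

Checking each option against m^2:
  A. m²: ✓ matches
  B. m³: ✗ does not match
  C. km²: ✓ matches
  D. 1/m²: ✗ does not match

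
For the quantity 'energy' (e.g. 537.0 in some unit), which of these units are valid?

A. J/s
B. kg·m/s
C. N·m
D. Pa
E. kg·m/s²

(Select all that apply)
C

energy has SI base units: kg * m^2 / s^2

Checking each option against kg * m^2 / s^2:
  A. J/s: ✗ does not match
  B. kg·m/s: ✗ does not match
  C. N·m: ✓ matches
  D. Pa: ✗ does not match
  E. kg·m/s²: ✗ does not match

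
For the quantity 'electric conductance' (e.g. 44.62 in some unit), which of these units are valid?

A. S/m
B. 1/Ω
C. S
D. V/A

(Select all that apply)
B, C

electric conductance has SI base units: A^2 * s^3 / (kg * m^2)

Checking each option against A^2 * s^3 / (kg * m^2):
  A. S/m: ✗ does not match
  B. 1/Ω: ✓ matches
  C. S: ✓ matches
  D. V/A: ✗ does not match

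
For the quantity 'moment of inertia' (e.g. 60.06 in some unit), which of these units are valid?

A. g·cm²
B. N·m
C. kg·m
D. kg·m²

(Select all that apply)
A, D

moment of inertia has SI base units: kg * m^2

Checking each option against kg * m^2:
  A. g·cm²: ✓ matches
  B. N·m: ✗ does not match
  C. kg·m: ✗ does not match
  D. kg·m²: ✓ matches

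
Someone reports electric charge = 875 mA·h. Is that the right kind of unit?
Yes

electric charge has SI base units: A * s
mA·h reduces to the same SI base units, so it is a valid unit for electric charge.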